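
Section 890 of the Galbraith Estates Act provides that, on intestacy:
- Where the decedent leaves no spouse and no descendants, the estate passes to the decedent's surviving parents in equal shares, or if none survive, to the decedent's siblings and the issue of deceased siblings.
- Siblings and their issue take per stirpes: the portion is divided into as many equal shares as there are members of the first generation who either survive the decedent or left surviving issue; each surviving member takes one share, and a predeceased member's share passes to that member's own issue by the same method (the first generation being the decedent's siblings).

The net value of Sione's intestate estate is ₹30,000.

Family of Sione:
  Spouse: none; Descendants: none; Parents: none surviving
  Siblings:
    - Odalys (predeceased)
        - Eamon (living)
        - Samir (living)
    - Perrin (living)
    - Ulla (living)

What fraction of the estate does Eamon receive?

The entire ₹30,000 passes to the siblings and their issue.
That amount (₹30,000) is divided into 3 shares of ₹10,000: Perrin and Ulla each take ₹10,000; Odalys's ₹10,000 share passes to Odalys's issue.
Odalys's share (₹10,000) is divided into 2 shares of ₹5,000: Eamon and Samir each take ₹5,000.

Eamon receives 1/6 of the estate.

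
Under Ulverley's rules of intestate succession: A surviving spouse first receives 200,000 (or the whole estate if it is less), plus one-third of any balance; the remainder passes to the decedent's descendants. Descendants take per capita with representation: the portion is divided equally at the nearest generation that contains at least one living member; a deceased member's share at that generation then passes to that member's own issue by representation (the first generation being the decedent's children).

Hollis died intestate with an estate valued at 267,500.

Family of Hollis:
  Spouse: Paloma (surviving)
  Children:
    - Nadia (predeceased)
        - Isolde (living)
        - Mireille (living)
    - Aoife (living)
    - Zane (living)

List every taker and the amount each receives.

Paloma first takes 200,000, leaving a balance of 67,500. Paloma then takes one-third of the balance (22,500), for a total of 222,500. The remaining 45,000 passes to the descendants.
The descendants' portion (45,000) is divided into 3 shares of 15,000: Aoife and Zane each take 15,000; Nadia's 15,000 share passes to Nadia's issue.
Nadia's share (15,000) is divided into 2 shares of 7,500: Isolde and Mireille each take 7,500.

Paloma: 222,500; Isolde: 7,500; Mireille: 7,500; Aoife: 15,000; Zane: 15,000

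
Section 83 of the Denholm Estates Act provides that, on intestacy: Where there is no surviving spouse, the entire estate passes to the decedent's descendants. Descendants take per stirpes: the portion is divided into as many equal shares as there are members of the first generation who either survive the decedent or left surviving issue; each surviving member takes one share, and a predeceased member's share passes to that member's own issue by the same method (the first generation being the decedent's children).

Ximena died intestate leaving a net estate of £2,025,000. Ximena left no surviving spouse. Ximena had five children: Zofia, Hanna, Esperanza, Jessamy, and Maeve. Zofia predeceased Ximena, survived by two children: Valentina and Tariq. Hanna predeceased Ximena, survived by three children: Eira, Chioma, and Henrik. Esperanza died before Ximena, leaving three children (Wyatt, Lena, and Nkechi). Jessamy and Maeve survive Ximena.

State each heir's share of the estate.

Valentina: £202,500; Tariq: £202,500; Eira: £135,000; Chioma: £135,000; Henrik: £135,000; Wyatt: £135,000; Lena: £135,000; Nkechi: £135,000; Jessamy: £405,000; Maeve: £405,000

The entire £2,025,000 passes to the descendants.
That amount (£2,025,000) is divided into 5 shares of £405,000: Jessamy and Maeve each take £405,000; Zofia's £405,000 share passes to Zofia's issue; Hanna's £405,000 share passes to Hanna's issue; Esperanza's £405,000 share passes to Esperanza's issue.
Zofia's share (£405,000) is divided into 2 shares of £202,500: Valentina and Tariq each take £202,500.
Hanna's share (£405,000) is divided into 3 shares of £135,000: Eira, Chioma, and Henrik each take £135,000.
Esperanza's share (£405,000) is divided into 3 shares of £135,000: Wyatt, Lena, and Nkechi each take £135,000.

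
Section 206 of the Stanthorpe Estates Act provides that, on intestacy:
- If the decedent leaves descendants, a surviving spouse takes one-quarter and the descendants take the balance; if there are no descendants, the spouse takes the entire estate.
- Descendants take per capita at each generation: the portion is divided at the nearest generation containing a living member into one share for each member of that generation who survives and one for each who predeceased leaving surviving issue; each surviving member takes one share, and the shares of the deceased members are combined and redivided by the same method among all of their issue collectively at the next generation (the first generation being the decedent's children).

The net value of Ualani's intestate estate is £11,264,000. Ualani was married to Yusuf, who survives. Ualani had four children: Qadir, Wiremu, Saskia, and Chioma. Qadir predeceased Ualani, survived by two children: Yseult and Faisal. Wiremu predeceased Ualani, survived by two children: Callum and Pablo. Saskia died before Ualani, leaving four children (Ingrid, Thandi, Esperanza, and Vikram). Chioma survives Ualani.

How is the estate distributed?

Yusuf takes one-quarter of £11,264,000 = £2,816,000. The remaining £8,448,000 passes to the descendants.
The descendants' portion (£8,448,000) is divided at the children's generation into 4 shares of £2,112,000. Chioma takes £2,112,000. The 3 shares of the deceased (Qadir, Wiremu, and Saskia) are combined into a pool of £6,336,000.
That pool (£6,336,000) is divided at the grandchildren's generation equally among Yseult, Faisal, Callum, Pablo, Ingrid, Thandi, Esperanza, and Vikram: £792,000 each.

Yusuf: £2,816,000; Yseult: £792,000; Faisal: £792,000; Callum: £792,000; Pablo: £792,000; Ingrid: £792,000; Thandi: £792,000; Esperanza: £792,000; Vikram: £792,000; Chioma: £2,112,000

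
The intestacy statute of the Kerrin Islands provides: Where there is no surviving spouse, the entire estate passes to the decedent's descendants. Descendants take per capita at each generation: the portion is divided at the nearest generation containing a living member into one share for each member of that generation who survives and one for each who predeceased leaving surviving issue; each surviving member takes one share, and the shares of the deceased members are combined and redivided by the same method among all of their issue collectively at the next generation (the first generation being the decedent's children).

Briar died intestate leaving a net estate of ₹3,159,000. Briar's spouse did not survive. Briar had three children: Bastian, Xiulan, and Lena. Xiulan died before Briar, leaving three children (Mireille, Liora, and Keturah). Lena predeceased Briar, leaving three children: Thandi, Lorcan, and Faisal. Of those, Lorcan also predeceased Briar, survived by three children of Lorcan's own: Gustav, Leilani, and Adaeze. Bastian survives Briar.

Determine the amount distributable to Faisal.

The entire ₹3,159,000 passes to the descendants.
That amount (₹3,159,000) is divided at the children's generation into 3 shares of ₹1,053,000. Bastian takes ₹1,053,000. The 2 shares of the deceased (Xiulan and Lena) are combined into a pool of ₹2,106,000.
That pool (₹2,106,000) is divided at the grandchildren's generation into 6 shares of ₹351,000. Mireille, Liora, Keturah, Thandi, and Faisal each take ₹351,000. The remaining share for the deceased Lorcan (₹351,000) is carried to the next generation.
That pool (₹351,000) is divided at the great-grandchildren's generation equally among Gustav, Leilani, and Adaeze: ₹117,000 each.

Faisal receives ₹351,000.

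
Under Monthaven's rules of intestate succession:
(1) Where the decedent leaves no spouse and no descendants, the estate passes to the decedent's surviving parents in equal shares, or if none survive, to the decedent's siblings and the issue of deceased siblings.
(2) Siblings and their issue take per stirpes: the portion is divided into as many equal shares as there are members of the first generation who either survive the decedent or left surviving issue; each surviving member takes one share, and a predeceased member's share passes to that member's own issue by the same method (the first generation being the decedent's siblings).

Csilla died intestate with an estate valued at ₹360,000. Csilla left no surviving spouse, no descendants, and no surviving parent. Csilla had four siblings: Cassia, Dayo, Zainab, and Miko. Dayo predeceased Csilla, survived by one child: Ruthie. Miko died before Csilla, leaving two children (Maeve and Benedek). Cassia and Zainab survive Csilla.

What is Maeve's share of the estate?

The entire ₹360,000 passes to the siblings and their issue.
That amount (₹360,000) is divided into 4 shares of ₹90,000: Cassia and Zainab each take ₹90,000; Dayo's ₹90,000 share passes to Dayo's issue; Miko's ₹90,000 share passes to Miko's issue.
Dayo's share (₹90,000) passes entirely to Ruthie.
Miko's share (₹90,000) is divided into 2 shares of ₹45,000: Maeve and Benedek each take ₹45,000.

Maeve receives ₹45,000.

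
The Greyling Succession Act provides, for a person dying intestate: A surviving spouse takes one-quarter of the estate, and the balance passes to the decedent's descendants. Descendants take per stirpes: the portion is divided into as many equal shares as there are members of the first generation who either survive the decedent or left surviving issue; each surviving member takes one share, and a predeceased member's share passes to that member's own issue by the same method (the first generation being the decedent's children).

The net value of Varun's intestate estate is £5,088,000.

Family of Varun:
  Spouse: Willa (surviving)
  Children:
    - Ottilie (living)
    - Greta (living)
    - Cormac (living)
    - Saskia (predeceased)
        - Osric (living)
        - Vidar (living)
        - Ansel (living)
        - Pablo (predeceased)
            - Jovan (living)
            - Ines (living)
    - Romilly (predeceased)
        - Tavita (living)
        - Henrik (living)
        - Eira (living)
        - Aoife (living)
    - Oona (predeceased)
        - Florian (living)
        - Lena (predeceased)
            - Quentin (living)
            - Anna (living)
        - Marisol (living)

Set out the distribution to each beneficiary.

Willa takes one-quarter of £5,088,000 = £1,272,000. The remaining £3,816,000 passes to the descendants.
The descendants' portion (£3,816,000) is divided into 6 shares of £636,000: Ottilie, Greta, and Cormac each take £636,000; Saskia's £636,000 share passes to Saskia's issue; Romilly's £636,000 share passes to Romilly's issue; Oona's £636,000 share passes to Oona's issue.
Saskia's share (£636,000) is divided into 4 shares of £159,000: Osric, Vidar, and Ansel each take £159,000; Pablo's £159,000 share passes to Pablo's issue.
Pablo's share (£159,000) is divided into 2 shares of £79,500: Jovan and Ines each take £79,500.
Romilly's share (£636,000) is divided into 4 shares of £159,000: Tavita, Henrik, Eira, and Aoife each take £159,000.
Oona's share (£636,000) is divided into 3 shares of £212,000: Florian and Marisol each take £212,000; Lena's £212,000 share passes to Lena's issue.
Lena's share (£212,000) is divided into 2 shares of £106,000: Quentin and Anna each take £106,000.

Willa: £1,272,000; Ottilie: £636,000; Greta: £636,000; Cormac: £636,000; Osric: £159,000; Vidar: £159,000; Ansel: £159,000; Jovan: £79,500; Ines: £79,500; Tavita: £159,000; Henrik: £159,000; Eira: £159,000; Aoife: £159,000; Florian: £212,000; Quentin: £106,000; Anna: £106,000; Marisol: £212,000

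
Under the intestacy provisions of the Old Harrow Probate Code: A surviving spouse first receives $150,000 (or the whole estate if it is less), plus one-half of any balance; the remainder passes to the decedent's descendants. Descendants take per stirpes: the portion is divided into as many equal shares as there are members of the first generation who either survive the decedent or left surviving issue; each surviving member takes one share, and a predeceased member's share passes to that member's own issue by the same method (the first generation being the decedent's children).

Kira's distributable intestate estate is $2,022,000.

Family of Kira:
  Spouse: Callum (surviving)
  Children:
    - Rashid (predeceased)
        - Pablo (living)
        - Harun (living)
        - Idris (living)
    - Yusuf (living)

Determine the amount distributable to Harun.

Callum first takes $150,000, leaving a balance of $1,872,000. Callum then takes one-half of the balance ($936,000), for a total of $1,086,000. The remaining $936,000 passes to the descendants.
The descendants' portion ($936,000) is divided into 2 shares of $468,000: Yusuf takes $468,000; Rashid's $468,000 share passes to Rashid's issue.
Rashid's share ($468,000) is divided into 3 shares of $156,000: Pablo, Harun, and Idris each take $156,000.

Harun receives $156,000.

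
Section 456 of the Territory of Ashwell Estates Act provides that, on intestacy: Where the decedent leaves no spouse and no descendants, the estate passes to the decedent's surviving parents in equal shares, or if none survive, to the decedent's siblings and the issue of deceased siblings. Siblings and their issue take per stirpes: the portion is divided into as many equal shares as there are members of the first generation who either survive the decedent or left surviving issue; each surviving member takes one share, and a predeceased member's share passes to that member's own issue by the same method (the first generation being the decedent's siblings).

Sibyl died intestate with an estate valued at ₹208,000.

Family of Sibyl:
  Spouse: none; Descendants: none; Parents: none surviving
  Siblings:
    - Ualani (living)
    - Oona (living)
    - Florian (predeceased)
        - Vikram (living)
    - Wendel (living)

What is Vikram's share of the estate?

Vikram receives ₹52,000.

The entire ₹208,000 passes to the siblings and their issue.
That amount (₹208,000) is divided into 4 shares of ₹52,000: Ualani, Oona, and Wendel each take ₹52,000; Florian's ₹52,000 share passes to Florian's issue.
Florian's share (₹52,000) passes entirely to Vikram.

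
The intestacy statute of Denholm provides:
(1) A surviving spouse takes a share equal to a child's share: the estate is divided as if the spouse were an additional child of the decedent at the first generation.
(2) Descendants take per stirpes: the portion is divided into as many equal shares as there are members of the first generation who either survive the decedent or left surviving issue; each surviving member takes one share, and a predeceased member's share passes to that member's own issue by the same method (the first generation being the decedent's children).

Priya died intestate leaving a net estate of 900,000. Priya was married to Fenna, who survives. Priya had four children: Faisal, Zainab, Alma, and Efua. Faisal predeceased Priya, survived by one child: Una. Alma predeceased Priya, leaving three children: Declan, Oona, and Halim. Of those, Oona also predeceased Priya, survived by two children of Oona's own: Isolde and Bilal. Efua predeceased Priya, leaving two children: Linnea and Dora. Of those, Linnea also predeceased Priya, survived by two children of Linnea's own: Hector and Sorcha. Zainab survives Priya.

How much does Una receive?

Una receives 180,000.

The spouse counts as an additional share at the children's level, so there are 5 primary shares of 180,000. Fenna takes one such share (180,000).
The children's combined portion (720,000) is divided into 4 shares of 180,000: Zainab takes 180,000; Faisal's 180,000 share passes to Faisal's issue; Alma's 180,000 share passes to Alma's issue; Efua's 180,000 share passes to Efua's issue.
Faisal's share (180,000) passes entirely to Una.
Alma's share (180,000) is divided into 3 shares of 60,000: Declan and Halim each take 60,000; Oona's 60,000 share passes to Oona's issue.
Oona's share (60,000) is divided into 2 shares of 30,000: Isolde and Bilal each take 30,000.
Efua's share (180,000) is divided into 2 shares of 90,000: Dora takes 90,000; Linnea's 90,000 share passes to Linnea's issue.
Linnea's share (90,000) is divided into 2 shares of 45,000: Hector and Sorcha each take 45,000.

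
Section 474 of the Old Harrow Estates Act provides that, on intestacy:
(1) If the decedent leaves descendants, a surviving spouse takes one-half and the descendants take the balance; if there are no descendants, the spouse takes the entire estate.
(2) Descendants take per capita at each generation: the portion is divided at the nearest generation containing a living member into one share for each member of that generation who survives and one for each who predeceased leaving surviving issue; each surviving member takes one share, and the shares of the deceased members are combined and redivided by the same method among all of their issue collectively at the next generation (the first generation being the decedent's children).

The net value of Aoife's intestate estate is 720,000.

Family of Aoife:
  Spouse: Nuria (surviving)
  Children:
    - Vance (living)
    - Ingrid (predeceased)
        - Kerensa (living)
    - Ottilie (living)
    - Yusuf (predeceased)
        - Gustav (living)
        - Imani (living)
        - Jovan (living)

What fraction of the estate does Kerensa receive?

Nuria takes one-half of 720,000 = 360,000. The remaining 360,000 passes to the descendants.
The descendants' portion (360,000) is divided at the children's generation into 4 shares of 90,000. Vance and Ottilie each take 90,000. The 2 shares of the deceased (Ingrid and Yusuf) are combined into a pool of 180,000.
That pool (180,000) is divided at the grandchildren's generation equally among Kerensa, Gustav, Imani, and Jovan: 45,000 each.

Kerensa receives 1/16 of the estate.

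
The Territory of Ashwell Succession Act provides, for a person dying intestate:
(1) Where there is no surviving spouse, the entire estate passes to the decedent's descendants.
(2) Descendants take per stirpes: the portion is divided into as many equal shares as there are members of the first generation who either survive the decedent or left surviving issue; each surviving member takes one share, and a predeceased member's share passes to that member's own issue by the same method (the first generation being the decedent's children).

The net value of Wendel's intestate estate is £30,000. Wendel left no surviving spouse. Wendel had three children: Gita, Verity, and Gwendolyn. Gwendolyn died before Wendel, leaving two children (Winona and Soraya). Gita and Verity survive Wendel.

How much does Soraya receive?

The entire £30,000 passes to the descendants.
That amount (£30,000) is divided into 3 shares of £10,000: Gita and Verity each take £10,000; Gwendolyn's £10,000 share passes to Gwendolyn's issue.
Gwendolyn's share (£10,000) is divided into 2 shares of £5,000: Winona and Soraya each take £5,000.

Soraya receives £5,000.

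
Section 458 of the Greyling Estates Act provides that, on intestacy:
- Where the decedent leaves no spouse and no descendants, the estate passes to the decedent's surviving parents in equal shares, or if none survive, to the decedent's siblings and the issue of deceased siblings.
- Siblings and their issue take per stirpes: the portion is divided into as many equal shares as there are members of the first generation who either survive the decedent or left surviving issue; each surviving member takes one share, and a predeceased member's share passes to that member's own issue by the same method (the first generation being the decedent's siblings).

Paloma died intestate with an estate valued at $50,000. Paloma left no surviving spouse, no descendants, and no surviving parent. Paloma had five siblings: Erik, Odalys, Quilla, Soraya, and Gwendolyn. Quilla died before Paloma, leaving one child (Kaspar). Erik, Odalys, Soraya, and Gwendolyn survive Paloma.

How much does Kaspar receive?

The entire $50,000 passes to the siblings and their issue.
That amount ($50,000) is divided into 5 shares of $10,000: Erik, Odalys, Soraya, and Gwendolyn each take $10,000; Quilla's $10,000 share passes to Quilla's issue.
Quilla's share ($10,000) passes entirely to Kaspar.

Kaspar receives $10,000.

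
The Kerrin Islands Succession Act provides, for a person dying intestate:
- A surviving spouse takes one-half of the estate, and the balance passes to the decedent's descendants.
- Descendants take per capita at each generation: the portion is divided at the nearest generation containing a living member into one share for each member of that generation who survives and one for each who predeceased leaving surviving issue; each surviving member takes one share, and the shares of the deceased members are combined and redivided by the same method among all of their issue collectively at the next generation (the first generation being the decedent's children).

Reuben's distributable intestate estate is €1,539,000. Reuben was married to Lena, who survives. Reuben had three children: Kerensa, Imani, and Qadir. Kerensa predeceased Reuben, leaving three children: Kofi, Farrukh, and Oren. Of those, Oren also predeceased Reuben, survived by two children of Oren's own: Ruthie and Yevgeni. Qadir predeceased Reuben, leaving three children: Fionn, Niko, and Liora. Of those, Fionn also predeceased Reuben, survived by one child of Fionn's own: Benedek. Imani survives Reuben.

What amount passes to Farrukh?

Farrukh receives €85,500.

Lena takes one-half of €1,539,000 = €769,500. The remaining €769,500 passes to the descendants.
The descendants' portion (€769,500) is divided at the children's generation into 3 shares of €256,500. Imani takes €256,500. The 2 shares of the deceased (Kerensa and Qadir) are combined into a pool of €513,000.
That pool (€513,000) is divided at the grandchildren's generation into 6 shares of €85,500. Kofi, Farrukh, Niko, and Liora each take €85,500. The 2 shares of the deceased (Oren and Fionn) are combined into a pool of €171,000.
That pool (€171,000) is divided at the great-grandchildren's generation equally among Ruthie, Yevgeni, and Benedek: €57,000 each.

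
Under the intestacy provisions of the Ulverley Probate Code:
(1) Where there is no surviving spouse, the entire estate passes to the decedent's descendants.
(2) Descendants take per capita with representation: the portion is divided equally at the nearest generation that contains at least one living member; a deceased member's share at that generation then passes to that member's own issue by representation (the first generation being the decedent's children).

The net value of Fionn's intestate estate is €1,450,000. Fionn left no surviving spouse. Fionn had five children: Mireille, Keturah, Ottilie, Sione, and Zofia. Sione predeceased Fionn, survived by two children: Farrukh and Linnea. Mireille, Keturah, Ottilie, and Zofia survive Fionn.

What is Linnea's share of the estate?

Linnea receives €145,000.

The entire €1,450,000 passes to the descendants.
That amount (€1,450,000) is divided into 5 shares of €290,000: Mireille, Keturah, Ottilie, and Zofia each take €290,000; Sione's €290,000 share passes to Sione's issue.
Sione's share (€290,000) is divided into 2 shares of €145,000: Farrukh and Linnea each take €145,000.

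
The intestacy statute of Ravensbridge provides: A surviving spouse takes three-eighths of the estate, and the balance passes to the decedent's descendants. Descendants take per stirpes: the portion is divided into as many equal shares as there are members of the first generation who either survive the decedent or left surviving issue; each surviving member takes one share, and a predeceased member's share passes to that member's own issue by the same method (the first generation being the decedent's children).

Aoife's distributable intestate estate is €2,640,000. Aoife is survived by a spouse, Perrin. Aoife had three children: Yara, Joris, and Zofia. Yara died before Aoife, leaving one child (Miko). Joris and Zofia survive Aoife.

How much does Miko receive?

Miko receives €550,000.

Perrin takes three-eighths of €2,640,000 = €990,000. The remaining €1,650,000 passes to the descendants.
The descendants' portion (€1,650,000) is divided into 3 shares of €550,000: Joris and Zofia each take €550,000; Yara's €550,000 share passes to Yara's issue.
Yara's share (€550,000) passes entirely to Miko.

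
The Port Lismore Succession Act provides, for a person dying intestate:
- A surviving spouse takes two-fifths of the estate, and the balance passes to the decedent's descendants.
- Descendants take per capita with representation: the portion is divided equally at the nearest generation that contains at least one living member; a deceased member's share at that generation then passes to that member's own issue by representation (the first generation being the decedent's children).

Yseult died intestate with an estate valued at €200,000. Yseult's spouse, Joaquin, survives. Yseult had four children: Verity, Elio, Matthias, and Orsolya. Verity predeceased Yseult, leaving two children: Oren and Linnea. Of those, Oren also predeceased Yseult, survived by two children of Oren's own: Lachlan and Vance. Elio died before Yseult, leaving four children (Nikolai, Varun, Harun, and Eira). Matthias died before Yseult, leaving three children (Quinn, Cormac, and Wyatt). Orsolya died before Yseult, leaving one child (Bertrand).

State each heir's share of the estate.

Joaquin: €80,000; Lachlan: €6,000; Vance: €6,000; Linnea: €12,000; Nikolai: €12,000; Varun: €12,000; Harun: €12,000; Eira: €12,000; Quinn: €12,000; Cormac: €12,000; Wyatt: €12,000; Bertrand: €12,000

Joaquin takes two-fifths of €200,000 = €80,000. The remaining €120,000 passes to the descendants.
No child survives, so the initial division is made at the grandchildren's generation.
The descendants' portion (€120,000) is divided into 10 shares of €12,000: Linnea, Nikolai, Varun, Harun, Eira, Quinn, Cormac, Wyatt, and Bertrand each take €12,000; Oren's €12,000 share passes to Oren's issue.
Oren's share (€12,000) is divided into 2 shares of €6,000: Lachlan and Vance each take €6,000.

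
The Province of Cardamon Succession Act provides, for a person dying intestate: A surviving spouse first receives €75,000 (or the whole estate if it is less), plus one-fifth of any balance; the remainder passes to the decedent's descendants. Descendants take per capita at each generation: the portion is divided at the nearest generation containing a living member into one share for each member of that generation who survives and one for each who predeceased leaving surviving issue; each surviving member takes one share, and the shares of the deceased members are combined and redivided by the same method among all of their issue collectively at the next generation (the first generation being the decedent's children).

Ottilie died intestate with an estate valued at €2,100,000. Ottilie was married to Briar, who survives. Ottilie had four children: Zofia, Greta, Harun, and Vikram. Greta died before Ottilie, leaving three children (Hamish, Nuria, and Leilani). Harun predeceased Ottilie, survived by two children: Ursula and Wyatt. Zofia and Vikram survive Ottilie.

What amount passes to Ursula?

Briar first takes €75,000, leaving a balance of €2,025,000. Briar then takes one-fifth of the balance (€405,000), for a total of €480,000. The remaining €1,620,000 passes to the descendants.
The descendants' portion (€1,620,000) is divided at the children's generation into 4 shares of €405,000. Zofia and Vikram each take €405,000. The 2 shares of the deceased (Greta and Harun) are combined into a pool of €810,000.
That pool (€810,000) is divided at the grandchildren's generation equally among Hamish, Nuria, Leilani, Ursula, and Wyatt: €162,000 each.

Ursula receives €162,000.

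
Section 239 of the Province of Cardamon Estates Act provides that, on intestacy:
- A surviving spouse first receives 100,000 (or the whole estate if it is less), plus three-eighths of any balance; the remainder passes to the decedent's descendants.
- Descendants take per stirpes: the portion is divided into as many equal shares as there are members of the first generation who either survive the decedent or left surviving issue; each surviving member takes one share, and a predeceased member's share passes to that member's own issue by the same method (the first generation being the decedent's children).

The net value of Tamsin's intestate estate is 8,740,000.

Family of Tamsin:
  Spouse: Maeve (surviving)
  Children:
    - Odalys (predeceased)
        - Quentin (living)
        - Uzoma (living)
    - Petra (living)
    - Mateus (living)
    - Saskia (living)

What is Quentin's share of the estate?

Maeve first takes 100,000, leaving a balance of 8,640,000. Maeve then takes three-eighths of the balance (3,240,000), for a total of 3,340,000. The remaining 5,400,000 passes to the descendants.
The descendants' portion (5,400,000) is divided into 4 shares of 1,350,000: Petra, Mateus, and Saskia each take 1,350,000; Odalys's 1,350,000 share passes to Odalys's issue.
Odalys's share (1,350,000) is divided into 2 shares of 675,000: Quentin and Uzoma each take 675,000.

Quentin receives 675,000.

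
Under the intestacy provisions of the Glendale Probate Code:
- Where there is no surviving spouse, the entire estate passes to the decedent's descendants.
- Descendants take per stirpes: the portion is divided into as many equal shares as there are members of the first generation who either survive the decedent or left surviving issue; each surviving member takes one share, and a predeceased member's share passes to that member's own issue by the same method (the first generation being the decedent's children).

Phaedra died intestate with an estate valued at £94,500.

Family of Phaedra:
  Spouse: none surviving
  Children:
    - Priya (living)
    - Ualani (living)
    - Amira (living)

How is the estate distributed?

The entire £94,500 passes to the descendants.
That amount (£94,500) is divided into 3 shares of £31,500: Priya, Ualani, and Amira each take £31,500.

Priya: £31,500; Ualani: £31,500; Amira: £31,500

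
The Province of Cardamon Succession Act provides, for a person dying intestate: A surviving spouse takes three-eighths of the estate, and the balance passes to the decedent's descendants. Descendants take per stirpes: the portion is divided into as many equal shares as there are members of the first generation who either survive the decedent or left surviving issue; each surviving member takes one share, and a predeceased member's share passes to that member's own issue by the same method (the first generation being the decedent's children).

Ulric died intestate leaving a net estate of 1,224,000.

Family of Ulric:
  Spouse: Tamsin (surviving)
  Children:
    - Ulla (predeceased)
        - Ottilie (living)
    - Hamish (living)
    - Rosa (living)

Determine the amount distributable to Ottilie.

Ottilie receives 255,000.

Tamsin takes three-eighths of 1,224,000 = 459,000. The remaining 765,000 passes to the descendants.
The descendants' portion (765,000) is divided into 3 shares of 255,000: Hamish and Rosa each take 255,000; Ulla's 255,000 share passes to Ulla's issue.
Ulla's share (255,000) passes entirely to Ottilie.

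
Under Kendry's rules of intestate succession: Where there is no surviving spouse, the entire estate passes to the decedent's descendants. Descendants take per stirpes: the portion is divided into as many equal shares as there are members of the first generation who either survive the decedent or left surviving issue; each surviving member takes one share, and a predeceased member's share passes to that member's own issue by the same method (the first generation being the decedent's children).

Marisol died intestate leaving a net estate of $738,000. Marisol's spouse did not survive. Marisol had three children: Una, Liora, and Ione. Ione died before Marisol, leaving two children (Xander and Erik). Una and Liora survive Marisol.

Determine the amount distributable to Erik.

The entire $738,000 passes to the descendants.
That amount ($738,000) is divided into 3 shares of $246,000: Una and Liora each take $246,000; Ione's $246,000 share passes to Ione's issue.
Ione's share ($246,000) is divided into 2 shares of $123,000: Xander and Erik each take $123,000.

Erik receives $123,000.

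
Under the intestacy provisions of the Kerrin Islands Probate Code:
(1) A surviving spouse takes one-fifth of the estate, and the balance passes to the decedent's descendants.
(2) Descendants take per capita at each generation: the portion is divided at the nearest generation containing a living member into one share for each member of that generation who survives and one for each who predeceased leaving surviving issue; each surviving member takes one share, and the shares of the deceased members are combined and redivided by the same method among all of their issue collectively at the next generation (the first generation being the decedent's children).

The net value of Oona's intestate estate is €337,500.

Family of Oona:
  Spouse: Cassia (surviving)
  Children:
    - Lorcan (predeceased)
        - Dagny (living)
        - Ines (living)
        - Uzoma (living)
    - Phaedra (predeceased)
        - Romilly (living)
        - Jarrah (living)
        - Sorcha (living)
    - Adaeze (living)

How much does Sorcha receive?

Cassia takes one-fifth of €337,500 = €67,500. The remaining €270,000 passes to the descendants.
The descendants' portion (€270,000) is divided at the children's generation into 3 shares of €90,000. Adaeze takes €90,000. The 2 shares of the deceased (Lorcan and Phaedra) are combined into a pool of €180,000.
That pool (€180,000) is divided at the grandchildren's generation equally among Dagny, Ines, Uzoma, Romilly, Jarrah, and Sorcha: €30,000 each.

Sorcha receives €30,000.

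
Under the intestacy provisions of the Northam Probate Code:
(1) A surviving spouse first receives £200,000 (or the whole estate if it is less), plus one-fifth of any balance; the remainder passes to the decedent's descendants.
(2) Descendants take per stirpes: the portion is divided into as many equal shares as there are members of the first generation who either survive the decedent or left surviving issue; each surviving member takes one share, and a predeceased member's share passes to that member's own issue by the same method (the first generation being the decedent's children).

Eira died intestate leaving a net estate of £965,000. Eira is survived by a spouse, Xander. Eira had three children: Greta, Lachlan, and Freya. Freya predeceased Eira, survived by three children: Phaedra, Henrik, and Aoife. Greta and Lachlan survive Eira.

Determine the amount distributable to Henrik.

Xander first takes £200,000, leaving a balance of £765,000. Xander then takes one-fifth of the balance (£153,000), for a total of £353,000. The remaining £612,000 passes to the descendants.
The descendants' portion (£612,000) is divided into 3 shares of £204,000: Greta and Lachlan each take £204,000; Freya's £204,000 share passes to Freya's issue.
Freya's share (£204,000) is divided into 3 shares of £68,000: Phaedra, Henrik, and Aoife each take £68,000.

Henrik receives £68,000.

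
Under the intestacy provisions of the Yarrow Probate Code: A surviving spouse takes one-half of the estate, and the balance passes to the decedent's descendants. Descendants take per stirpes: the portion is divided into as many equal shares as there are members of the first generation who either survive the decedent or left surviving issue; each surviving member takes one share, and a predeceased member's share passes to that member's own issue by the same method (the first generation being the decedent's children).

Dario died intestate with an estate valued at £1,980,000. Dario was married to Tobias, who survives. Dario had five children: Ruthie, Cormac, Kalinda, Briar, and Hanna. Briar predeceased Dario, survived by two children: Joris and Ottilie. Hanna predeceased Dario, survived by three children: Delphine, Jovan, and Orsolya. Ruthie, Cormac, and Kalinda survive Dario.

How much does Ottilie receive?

Ottilie receives £99,000.

Tobias takes one-half of £1,980,000 = £990,000. The remaining £990,000 passes to the descendants.
The descendants' portion (£990,000) is divided into 5 shares of £198,000: Ruthie, Cormac, and Kalinda each take £198,000; Briar's £198,000 share passes to Briar's issue; Hanna's £198,000 share passes to Hanna's issue.
Briar's share (£198,000) is divided into 2 shares of £99,000: Joris and Ottilie each take £99,000.
Hanna's share (£198,000) is divided into 3 shares of £66,000: Delphine, Jovan, and Orsolya each take £66,000.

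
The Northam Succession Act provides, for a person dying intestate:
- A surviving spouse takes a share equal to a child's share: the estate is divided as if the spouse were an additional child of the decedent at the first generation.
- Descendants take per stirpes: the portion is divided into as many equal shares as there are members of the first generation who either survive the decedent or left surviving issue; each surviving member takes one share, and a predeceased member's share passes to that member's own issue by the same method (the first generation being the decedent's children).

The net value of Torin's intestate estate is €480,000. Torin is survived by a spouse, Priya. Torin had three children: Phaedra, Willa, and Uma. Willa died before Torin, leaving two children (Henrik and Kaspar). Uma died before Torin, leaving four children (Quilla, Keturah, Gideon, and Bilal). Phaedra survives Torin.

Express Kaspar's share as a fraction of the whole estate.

The spouse counts as an additional share at the children's level, so there are 4 primary shares of €120,000. Priya takes one such share (€120,000).
The children's combined portion (€360,000) is divided into 3 shares of €120,000: Phaedra takes €120,000; Willa's €120,000 share passes to Willa's issue; Uma's €120,000 share passes to Uma's issue.
Willa's share (€120,000) is divided into 2 shares of €60,000: Henrik and Kaspar each take €60,000.
Uma's share (€120,000) is divided into 4 shares of €30,000: Quilla, Keturah, Gideon, and Bilal each take €30,000.

Kaspar receives 1/8 of the estate.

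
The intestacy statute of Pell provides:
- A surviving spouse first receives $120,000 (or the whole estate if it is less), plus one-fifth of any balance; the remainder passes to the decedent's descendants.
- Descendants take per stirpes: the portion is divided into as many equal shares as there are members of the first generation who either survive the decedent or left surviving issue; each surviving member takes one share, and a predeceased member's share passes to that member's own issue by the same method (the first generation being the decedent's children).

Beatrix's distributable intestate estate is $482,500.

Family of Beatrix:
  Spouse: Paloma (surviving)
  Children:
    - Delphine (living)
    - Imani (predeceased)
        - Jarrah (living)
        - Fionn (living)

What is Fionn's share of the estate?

Paloma first takes $120,000, leaving a balance of $362,500. Paloma then takes one-fifth of the balance ($72,500), for a total of $192,500. The remaining $290,000 passes to the descendants.
The descendants' portion ($290,000) is divided into 2 shares of $145,000: Delphine takes $145,000; Imani's $145,000 share passes to Imani's issue.
Imani's share ($145,000) is divided into 2 shares of $72,500: Jarrah and Fionn each take $72,500.

Fionn receives $72,500.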